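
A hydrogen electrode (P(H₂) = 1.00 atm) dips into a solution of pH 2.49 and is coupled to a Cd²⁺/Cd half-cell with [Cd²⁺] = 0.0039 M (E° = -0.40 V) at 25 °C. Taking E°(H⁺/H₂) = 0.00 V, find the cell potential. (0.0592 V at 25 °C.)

The hydrogen couple is the cathode, so E°_cell = 0.40 V; n = 2.
[H⁺] = 10^(−2.49) = 0.0032 M, and Q = [Cd²⁺]·P(H₂) / [H⁺]^2 = 372.
E = E° − (0.0592/2) log Q = 0.40 − (0.0592/2)(2.571) = 0.324 V.

0.32 V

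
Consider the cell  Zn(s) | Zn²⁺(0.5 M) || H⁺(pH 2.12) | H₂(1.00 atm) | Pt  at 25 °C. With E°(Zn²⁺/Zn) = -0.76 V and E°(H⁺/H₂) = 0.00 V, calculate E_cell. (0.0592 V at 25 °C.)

The hydrogen couple is the cathode, so E°_cell = 0.76 V; n = 2.
[H⁺] = 10^(−2.12) = 0.0076 M, and Q = [Zn²⁺]·P(H₂) / [H⁺]^2 = 8690.
E = E° − (0.0592/2) log Q = 0.76 − (0.0592/2)(3.939) = 0.643 V.

0.64 V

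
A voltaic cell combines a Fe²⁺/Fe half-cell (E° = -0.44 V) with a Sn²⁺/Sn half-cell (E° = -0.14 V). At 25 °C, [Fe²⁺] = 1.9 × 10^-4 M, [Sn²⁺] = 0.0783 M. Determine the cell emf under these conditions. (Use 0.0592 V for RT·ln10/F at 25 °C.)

The Sn²⁺/Sn couple has the higher reduction potential and acts as the cathode, so E°_cell = -0.14 − (-0.44) = 0.30 V.
Balancing electrons gives n = 2; the reaction quotient is Q = [Fe²⁺]/[Sn²⁺] = 0.00243.
At 25 °C, E = E° − (0.0592/n) log Q = 0.30 − (0.0592/2)(-2.615) = 0.300 + 0.077 = 0.377 V.

0.377 V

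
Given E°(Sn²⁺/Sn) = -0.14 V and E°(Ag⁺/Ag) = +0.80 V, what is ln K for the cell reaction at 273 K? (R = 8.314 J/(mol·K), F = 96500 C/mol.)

E°_cell = +0.80 − (-0.14) = 0.94 V, with n = 2 electrons transferred.
At equilibrium E = 0, so the Nernst equation gives ln K = nFE°/RT = (2)(96500)(0.94)/((8.314)(273)) = 79.93.

ln K = 79.9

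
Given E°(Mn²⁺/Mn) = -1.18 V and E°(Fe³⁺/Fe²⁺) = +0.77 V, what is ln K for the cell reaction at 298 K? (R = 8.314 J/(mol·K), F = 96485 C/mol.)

ln K = 151.9

E°_cell = +0.77 − (-1.18) = 1.95 V, with n = 2 electrons transferred.
At equilibrium E = 0, so the Nernst equation gives ln K = nFE°/RT = (2)(96485)(1.95)/((8.314)(298)) = 151.88.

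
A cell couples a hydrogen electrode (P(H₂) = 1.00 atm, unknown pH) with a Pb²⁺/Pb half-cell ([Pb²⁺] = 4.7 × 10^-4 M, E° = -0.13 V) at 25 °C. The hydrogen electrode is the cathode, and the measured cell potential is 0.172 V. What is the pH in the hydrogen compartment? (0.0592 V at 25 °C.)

E°_cell = 0.13 V and n = 2.
log Q = n(E° − E)/0.0592 = 2×(0.13 − 0.172)/0.0592 = -1.419.
With Q = [Pb²⁺]·P(H₂) / [H⁺]^2, solving for [H⁺] gives log[H⁺] = -0.954, so pH = 0.95.

pH = 0.95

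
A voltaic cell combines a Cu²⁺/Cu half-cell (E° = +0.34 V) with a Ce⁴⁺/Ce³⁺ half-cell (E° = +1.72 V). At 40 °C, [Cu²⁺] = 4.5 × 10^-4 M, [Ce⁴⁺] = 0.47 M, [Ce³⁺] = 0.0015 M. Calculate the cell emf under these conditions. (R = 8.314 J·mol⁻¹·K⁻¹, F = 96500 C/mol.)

The Ce⁴⁺/Ce³⁺ couple has the higher reduction potential and acts as the cathode, so E°_cell = +1.72 − (+0.34) = 1.38 V.
Balancing electrons gives n = 2; the reaction quotient is Q = [Cu²⁺]·[Ce³⁺]^2/[Ce⁴⁺]^2 = 4.58 × 10^-9.
E = E° − (RT/nF) ln Q = 1.38 − (8.314×313)/(2×96500) × (-19.201) = 1.380 + 0.259 = 1.639 V.

1.64 V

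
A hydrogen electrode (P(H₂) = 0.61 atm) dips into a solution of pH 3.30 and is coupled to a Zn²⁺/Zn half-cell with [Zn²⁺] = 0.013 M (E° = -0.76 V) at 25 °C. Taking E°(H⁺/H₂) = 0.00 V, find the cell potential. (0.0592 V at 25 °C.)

0.63 V

The hydrogen couple is the cathode, so E°_cell = 0.76 V; n = 2.
[H⁺] = 10^(−3.30) = 5 × 10^-4 M, and Q = [Zn²⁺]·P(H₂) / [H⁺]^2 = 3.16 × 10^4.
E = E° − (0.0592/2) log Q = 0.76 − (0.0592/2)(4.499) = 0.627 V.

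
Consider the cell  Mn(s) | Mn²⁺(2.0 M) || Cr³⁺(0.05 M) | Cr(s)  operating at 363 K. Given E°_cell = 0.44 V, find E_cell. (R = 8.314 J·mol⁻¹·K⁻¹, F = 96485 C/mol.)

Balancing electrons gives n = 6; the reaction quotient is Q = [Mn²⁺]^3/[Cr³⁺]^2 = 3200.
E = E° − (RT/nF) ln Q = 0.44 − (8.314×363)/(6×96485) × (8.071) = 0.440 − 0.042 = 0.398 V.

0.398 V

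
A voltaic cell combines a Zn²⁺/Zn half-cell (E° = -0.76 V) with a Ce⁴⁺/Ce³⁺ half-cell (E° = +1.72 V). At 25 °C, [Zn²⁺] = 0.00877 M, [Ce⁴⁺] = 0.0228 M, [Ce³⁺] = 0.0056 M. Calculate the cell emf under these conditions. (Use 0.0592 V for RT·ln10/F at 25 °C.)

The Ce⁴⁺/Ce³⁺ couple has the higher reduction potential and acts as the cathode, so E°_cell = +1.72 − (-0.76) = 2.48 V.
Balancing electrons gives n = 2; the reaction quotient is Q = [Zn²⁺]·[Ce³⁺]^2/[Ce⁴⁺]^2 = 5.29 × 10^-4.
At 25 °C, E = E° − (0.0592/n) log Q = 2.48 − (0.0592/2)(-3.276) = 2.480 + 0.097 = 2.577 V.

2.58 V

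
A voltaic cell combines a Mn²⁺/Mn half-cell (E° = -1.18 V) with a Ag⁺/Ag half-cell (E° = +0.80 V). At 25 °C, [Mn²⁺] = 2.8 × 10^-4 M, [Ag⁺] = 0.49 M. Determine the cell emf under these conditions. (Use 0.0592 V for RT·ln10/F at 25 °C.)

The Ag⁺/Ag couple has the higher reduction potential and acts as the cathode, so E°_cell = +0.80 − (-1.18) = 1.98 V.
Balancing electrons gives n = 2; the reaction quotient is Q = [Mn²⁺]/[Ag⁺]^2 = 0.00117.
At 25 °C, E = E° − (0.0592/n) log Q = 1.98 − (0.0592/2)(-2.933) = 1.980 + 0.087 = 2.067 V.

2.07 V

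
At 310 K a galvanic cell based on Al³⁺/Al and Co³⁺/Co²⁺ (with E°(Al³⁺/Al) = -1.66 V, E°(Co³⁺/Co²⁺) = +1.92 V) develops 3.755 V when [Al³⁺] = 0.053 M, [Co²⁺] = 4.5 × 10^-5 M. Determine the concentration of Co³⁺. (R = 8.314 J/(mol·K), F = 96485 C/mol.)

0.012 M

From the Nernst equation, ln Q = nF(E° − E)/RT = 3×96485×(3.58 − 3.755)/(8.314×310) = -19.654, so Q = 2.91 × 10^-9.
With Q = [Al³⁺]·[Co²⁺]^3/[Co³⁺]^3 and the known concentrations, [Co³⁺]^3 in the denominator gives [Co³⁺] = 0.012 M.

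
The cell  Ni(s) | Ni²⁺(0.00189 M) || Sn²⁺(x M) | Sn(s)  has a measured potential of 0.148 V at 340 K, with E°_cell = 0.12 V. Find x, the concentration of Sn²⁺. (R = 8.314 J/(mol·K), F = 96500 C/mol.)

0.013 M

From the Nernst equation, ln Q = nF(E° − E)/RT = 2×96500×(0.12 − 0.148)/(8.314×340) = -1.912, so Q = 0.148.
With Q = [Ni²⁺]/[Sn²⁺] and the known concentrations, [Sn²⁺] in the denominator gives [Sn²⁺] = 0.013 M.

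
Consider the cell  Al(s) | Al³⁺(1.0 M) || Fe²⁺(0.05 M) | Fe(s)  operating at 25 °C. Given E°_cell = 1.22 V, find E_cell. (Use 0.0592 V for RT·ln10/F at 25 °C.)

Balancing electrons gives n = 6; the reaction quotient is Q = [Al³⁺]^2/[Fe²⁺]^3 = 8000.
At 25 °C, E = E° − (0.0592/n) log Q = 1.22 − (0.0592/6)(3.903) = 1.220 − 0.039 = 1.181 V.

1.18 V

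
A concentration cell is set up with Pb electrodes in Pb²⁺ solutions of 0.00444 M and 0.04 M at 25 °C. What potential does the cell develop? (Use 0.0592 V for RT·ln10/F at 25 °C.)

Both half-cells are Pb²⁺/Pb, so E°_cell = 0. The concentrated side is the cathode; the cell reaction moves Pb²⁺ from high to low concentration with n = 2.
Q = [Pb²⁺]_dilute/[Pb²⁺]_conc = 0.00444/0.04 = 0.111.
E = 0 − (0.0592/2) log Q = −(0.0592/2)(-0.955) = 0.0283 V.

0.028 V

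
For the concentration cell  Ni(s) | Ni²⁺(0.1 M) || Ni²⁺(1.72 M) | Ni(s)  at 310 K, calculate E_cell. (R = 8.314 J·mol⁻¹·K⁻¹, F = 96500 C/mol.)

0.038 V

Both half-cells are Ni²⁺/Ni, so E°_cell = 0. The concentrated side is the cathode; the cell reaction moves Ni²⁺ from high to low concentration with n = 2.
Q = [Ni²⁺]_dilute/[Ni²⁺]_conc = 0.1/1.72 = 0.0581.
E = 0 − (RT/nF) ln Q = −((8.314×310)/(2×96500))(-2.845) = 0.0380 V.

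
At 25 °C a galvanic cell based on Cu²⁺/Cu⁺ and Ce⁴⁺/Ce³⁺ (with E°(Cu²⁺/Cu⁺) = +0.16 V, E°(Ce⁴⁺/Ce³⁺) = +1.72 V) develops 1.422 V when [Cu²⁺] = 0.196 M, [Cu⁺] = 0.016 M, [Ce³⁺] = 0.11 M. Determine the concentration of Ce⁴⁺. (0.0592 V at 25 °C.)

From the Nernst equation, log Q = n(E° − E)/0.0592 = 1(1.56 − 1.422)/0.0592 = 2.331, so Q = 214.
With Q = [Cu²⁺]·[Ce³⁺]/([Cu⁺]·[Ce⁴⁺]) and the known concentrations, [Ce⁴⁺] in the denominator gives [Ce⁴⁺] = 0.0063 M.

0.0063 M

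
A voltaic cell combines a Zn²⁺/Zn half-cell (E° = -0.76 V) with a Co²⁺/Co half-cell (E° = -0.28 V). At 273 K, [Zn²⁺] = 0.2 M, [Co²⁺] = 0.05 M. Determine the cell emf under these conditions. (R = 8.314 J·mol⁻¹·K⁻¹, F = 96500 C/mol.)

The Co²⁺/Co couple has the higher reduction potential and acts as the cathode, so E°_cell = -0.28 − (-0.76) = 0.48 V.
Balancing electrons gives n = 2; the reaction quotient is Q = [Zn²⁺]/[Co²⁺] = 4.00.
E = E° − (RT/nF) ln Q = 0.48 − (8.314×273)/(2×96500) × (1.386) = 0.480 − 0.016 = 0.464 V.

0.464 V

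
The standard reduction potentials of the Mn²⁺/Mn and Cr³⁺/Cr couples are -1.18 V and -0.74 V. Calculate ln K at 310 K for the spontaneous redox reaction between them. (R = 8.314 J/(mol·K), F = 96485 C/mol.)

E°_cell = -0.74 − (-1.18) = 0.44 V, with n = 6 electrons transferred.
At equilibrium E = 0, so the Nernst equation gives ln K = nFE°/RT = (6)(96485)(0.44)/((8.314)(310)) = 98.83.

ln K = 98.8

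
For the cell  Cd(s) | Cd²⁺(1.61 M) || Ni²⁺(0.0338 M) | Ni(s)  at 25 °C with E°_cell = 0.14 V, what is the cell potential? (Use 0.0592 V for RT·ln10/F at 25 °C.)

Balancing electrons gives n = 2; the reaction quotient is Q = [Cd²⁺]/[Ni²⁺] = 47.6.
At 25 °C, E = E° − (0.0592/n) log Q = 0.14 − (0.0592/2)(1.678) = 0.140 − 0.050 = 0.090 V.

0.090 V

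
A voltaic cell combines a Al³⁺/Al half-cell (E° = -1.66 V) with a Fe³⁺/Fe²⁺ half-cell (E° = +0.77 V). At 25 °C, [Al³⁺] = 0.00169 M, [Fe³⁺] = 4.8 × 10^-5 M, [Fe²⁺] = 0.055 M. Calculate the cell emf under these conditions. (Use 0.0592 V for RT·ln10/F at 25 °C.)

2.30 V

The Fe³⁺/Fe²⁺ couple has the higher reduction potential and acts as the cathode, so E°_cell = +0.77 − (-1.66) = 2.43 V.
Balancing electrons gives n = 3; the reaction quotient is Q = [Al³⁺]·[Fe²⁺]^3/[Fe³⁺]^3 = 2.54 × 10^6.
At 25 °C, E = E° − (0.0592/n) log Q = 2.43 − (0.0592/3)(6.405) = 2.430 − 0.126 = 2.304 V.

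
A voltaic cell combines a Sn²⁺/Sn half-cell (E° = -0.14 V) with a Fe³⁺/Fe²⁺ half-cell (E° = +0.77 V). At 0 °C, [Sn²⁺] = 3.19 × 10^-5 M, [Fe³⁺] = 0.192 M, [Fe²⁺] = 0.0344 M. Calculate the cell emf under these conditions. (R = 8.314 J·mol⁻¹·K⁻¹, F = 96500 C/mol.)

1.07 V

The Fe³⁺/Fe²⁺ couple has the higher reduction potential and acts as the cathode, so E°_cell = +0.77 − (-0.14) = 0.91 V.
Balancing electrons gives n = 2; the reaction quotient is Q = [Sn²⁺]·[Fe²⁺]^2/[Fe³⁺]^2 = 1.02 × 10^-6.
E = E° − (RT/nF) ln Q = 0.91 − (8.314×273)/(2×96500) × (-13.792) = 0.910 + 0.162 = 1.072 V.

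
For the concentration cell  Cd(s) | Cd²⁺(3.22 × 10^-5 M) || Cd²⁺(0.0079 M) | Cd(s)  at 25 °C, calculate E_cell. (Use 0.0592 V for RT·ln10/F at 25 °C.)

Both half-cells are Cd²⁺/Cd, so E°_cell = 0. The concentrated side is the cathode; the cell reaction moves Cd²⁺ from high to low concentration with n = 2.
Q = [Cd²⁺]_dilute/[Cd²⁺]_conc = 3.22 × 10^-5/0.0079 = 0.00408.
E = 0 − (0.0592/2) log Q = −(0.0592/2)(-2.390) = 0.0707 V.

0.071 V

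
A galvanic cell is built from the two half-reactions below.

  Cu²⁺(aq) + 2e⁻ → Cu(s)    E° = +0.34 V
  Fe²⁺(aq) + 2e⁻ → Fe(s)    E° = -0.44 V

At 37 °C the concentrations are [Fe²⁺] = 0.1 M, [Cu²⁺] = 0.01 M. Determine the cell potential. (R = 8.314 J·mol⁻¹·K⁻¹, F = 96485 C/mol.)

The Cu²⁺/Cu couple has the higher reduction potential and acts as the cathode, so E°_cell = +0.34 − (-0.44) = 0.78 V.
Balancing electrons gives n = 2; the reaction quotient is Q = [Fe²⁺]/[Cu²⁺] = 10.0.
E = E° − (RT/nF) ln Q = 0.78 − (8.314×310)/(2×96485) × (2.303) = 0.780 − 0.031 = 0.749 V.

0.749 V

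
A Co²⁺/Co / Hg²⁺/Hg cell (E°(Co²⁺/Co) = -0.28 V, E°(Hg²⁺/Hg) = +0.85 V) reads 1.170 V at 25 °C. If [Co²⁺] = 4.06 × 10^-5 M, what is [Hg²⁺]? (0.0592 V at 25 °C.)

9.1 × 10^-4 M

From the Nernst equation, log Q = n(E° − E)/0.0592 = 2(1.13 − 1.170)/0.0592 = -1.351, so Q = 0.0445.
With Q = [Co²⁺]/[Hg²⁺] and the known concentrations, [Hg²⁺] in the denominator gives [Hg²⁺] = 9.1 × 10^-4 M.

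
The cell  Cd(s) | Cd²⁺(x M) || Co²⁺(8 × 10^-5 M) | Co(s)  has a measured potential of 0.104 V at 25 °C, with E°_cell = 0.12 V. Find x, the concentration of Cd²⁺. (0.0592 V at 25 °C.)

From the Nernst equation, log Q = n(E° − E)/0.0592 = 2(0.12 − 0.104)/0.0592 = 0.541, so Q = 3.47.
With Q = [Cd²⁺]/[Co²⁺] and the known concentrations, [Cd²⁺] in the numerator gives [Cd²⁺] = 2.8 × 10^-4 M.

2.8 × 10^-4 M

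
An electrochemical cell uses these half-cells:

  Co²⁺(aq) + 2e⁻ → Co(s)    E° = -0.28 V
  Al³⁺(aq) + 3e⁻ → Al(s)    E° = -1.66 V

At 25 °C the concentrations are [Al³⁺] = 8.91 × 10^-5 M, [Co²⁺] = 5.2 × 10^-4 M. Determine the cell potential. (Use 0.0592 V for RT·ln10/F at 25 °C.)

1.36 V

The Co²⁺/Co couple has the higher reduction potential and acts as the cathode, so E°_cell = -0.28 − (-1.66) = 1.38 V.
Balancing electrons gives n = 6; the reaction quotient is Q = [Al³⁺]^2/[Co²⁺]^3 = 56.5.
At 25 °C, E = E° − (0.0592/n) log Q = 1.38 − (0.0592/6)(1.752) = 1.380 − 0.017 = 1.363 V.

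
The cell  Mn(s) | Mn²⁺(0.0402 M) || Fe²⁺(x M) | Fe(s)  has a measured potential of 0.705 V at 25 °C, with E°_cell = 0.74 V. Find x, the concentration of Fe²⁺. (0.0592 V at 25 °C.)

0.0026 M

From the Nernst equation, log Q = n(E° − E)/0.0592 = 2(0.74 − 0.705)/0.0592 = 1.182, so Q = 15.2.
With Q = [Mn²⁺]/[Fe²⁺] and the known concentrations, [Fe²⁺] in the denominator gives [Fe²⁺] = 0.0026 M.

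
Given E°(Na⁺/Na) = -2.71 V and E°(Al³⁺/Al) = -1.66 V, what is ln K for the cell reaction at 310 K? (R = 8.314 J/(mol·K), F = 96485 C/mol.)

E°_cell = -1.66 − (-2.71) = 1.05 V, with n = 3 electrons transferred.
At equilibrium E = 0, so the Nernst equation gives ln K = nFE°/RT = (3)(96485)(1.05)/((8.314)(310)) = 117.92.

ln K = 117.9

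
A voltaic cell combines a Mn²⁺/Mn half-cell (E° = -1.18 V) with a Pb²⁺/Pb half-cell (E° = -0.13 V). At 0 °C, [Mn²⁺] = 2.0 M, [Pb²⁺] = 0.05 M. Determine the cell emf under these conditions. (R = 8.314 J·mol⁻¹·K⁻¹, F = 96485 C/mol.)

The Pb²⁺/Pb couple has the higher reduction potential and acts as the cathode, so E°_cell = -0.13 − (-1.18) = 1.05 V.
Balancing electrons gives n = 2; the reaction quotient is Q = [Mn²⁺]/[Pb²⁺] = 40.0.
E = E° − (RT/nF) ln Q = 1.05 − (8.314×273)/(2×96485) × (3.689) = 1.050 − 0.043 = 1.007 V.

1.01 V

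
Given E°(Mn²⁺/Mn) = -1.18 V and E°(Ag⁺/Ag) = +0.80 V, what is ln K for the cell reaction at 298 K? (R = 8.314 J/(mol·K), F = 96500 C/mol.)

E°_cell = +0.80 − (-1.18) = 1.98 V, with n = 2 electrons transferred.
At equilibrium E = 0, so the Nernst equation gives ln K = nFE°/RT = (2)(96500)(1.98)/((8.314)(298)) = 154.24.

ln K = 154.2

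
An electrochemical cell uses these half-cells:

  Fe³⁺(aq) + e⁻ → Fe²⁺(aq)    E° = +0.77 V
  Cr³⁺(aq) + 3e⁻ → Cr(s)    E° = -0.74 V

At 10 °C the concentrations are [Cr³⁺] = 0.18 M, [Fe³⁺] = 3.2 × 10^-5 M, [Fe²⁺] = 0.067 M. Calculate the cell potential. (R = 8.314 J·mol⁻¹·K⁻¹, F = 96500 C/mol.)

1.34 V

The Fe³⁺/Fe²⁺ couple has the higher reduction potential and acts as the cathode, so E°_cell = +0.77 − (-0.74) = 1.51 V.
Balancing electrons gives n = 3; the reaction quotient is Q = [Cr³⁺]·[Fe²⁺]^3/[Fe³⁺]^3 = 1.65 × 10^9.
E = E° − (RT/nF) ln Q = 1.51 − (8.314×283)/(3×96500) × (21.225) = 1.510 − 0.173 = 1.337 V.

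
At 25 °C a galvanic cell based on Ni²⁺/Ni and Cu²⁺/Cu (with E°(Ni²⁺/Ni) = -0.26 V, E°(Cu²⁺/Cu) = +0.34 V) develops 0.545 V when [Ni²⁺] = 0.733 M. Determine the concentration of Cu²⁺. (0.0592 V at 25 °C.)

From the Nernst equation, log Q = n(E° − E)/0.0592 = 2(0.60 − 0.545)/0.0592 = 1.858, so Q = 72.1.
With Q = [Ni²⁺]/[Cu²⁺] and the known concentrations, [Cu²⁺] in the denominator gives [Cu²⁺] = 0.01 M.

0.01 M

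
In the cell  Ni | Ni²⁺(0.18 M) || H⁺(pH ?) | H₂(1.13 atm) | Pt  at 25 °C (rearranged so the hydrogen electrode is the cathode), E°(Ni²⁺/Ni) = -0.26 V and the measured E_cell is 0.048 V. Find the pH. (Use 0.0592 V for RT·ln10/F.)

pH = 3.93

E°_cell = 0.26 V and n = 2.
log Q = n(E° − E)/0.0592 = 2×(0.26 − 0.048)/0.0592 = 7.162.
With Q = [Ni²⁺]·P(H₂) / [H⁺]^2, solving for [H⁺] gives log[H⁺] = -3.927, so pH = 3.93.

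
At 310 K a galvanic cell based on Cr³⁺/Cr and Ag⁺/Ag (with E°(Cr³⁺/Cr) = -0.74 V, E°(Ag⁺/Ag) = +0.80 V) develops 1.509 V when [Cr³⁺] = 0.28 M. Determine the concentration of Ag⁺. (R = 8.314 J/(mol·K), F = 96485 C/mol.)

0.2 M

From the Nernst equation, ln Q = nF(E° − E)/RT = 3×96485×(1.54 − 1.509)/(8.314×310) = 3.482, so Q = 32.5.
With Q = [Cr³⁺]/[Ag⁺]^3 and the known concentrations, [Ag⁺]^3 in the denominator gives [Ag⁺] = 0.2 M.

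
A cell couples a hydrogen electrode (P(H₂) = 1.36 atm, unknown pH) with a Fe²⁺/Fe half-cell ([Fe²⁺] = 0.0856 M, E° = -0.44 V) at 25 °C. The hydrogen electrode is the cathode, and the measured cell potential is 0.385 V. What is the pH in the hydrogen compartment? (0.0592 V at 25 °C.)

E°_cell = 0.44 V and n = 2.
log Q = n(E° − E)/0.0592 = 2×(0.44 − 0.385)/0.0592 = 1.858.
With Q = [Fe²⁺]·P(H₂) / [H⁺]^2, solving for [H⁺] gives log[H⁺] = -1.396, so pH = 1.40.

pH = 1.40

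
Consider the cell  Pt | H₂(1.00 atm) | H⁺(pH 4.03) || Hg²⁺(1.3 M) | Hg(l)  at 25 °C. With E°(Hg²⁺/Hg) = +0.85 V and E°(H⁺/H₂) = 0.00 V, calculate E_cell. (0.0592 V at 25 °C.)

1.09 V

The Hg²⁺/Hg couple is the cathode, so E°_cell = 0.85 V; n = 2.
[H⁺] = 10^(−4.03) = 9.3 × 10^-5 M, and Q = [H⁺]^2 / ([Hg²⁺]·P(H₂)) = 6.7 × 10^-9.
E = E° − (0.0592/2) log Q = 0.85 − (0.0592/2)(-8.174) = 1.092 V.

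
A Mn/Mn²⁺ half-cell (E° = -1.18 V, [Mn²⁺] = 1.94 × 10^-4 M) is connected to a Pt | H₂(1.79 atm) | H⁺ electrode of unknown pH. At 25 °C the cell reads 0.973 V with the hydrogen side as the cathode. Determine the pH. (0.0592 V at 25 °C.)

pH = 5.23

E°_cell = 1.18 V and n = 2.
log Q = n(E° − E)/0.0592 = 2×(1.18 − 0.973)/0.0592 = 6.993.
With Q = [Mn²⁺]·P(H₂) / [H⁺]^2, solving for [H⁺] gives log[H⁺] = -5.226, so pH = 5.23.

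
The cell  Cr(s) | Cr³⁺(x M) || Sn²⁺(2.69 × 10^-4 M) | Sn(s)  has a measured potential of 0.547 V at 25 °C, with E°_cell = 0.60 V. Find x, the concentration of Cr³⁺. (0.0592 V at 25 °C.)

From the Nernst equation, log Q = n(E° − E)/0.0592 = 6(0.60 − 0.547)/0.0592 = 5.372, so Q = 2.35 × 10^5.
With Q = [Cr³⁺]^2/[Sn²⁺]^3 and the known concentrations, [Cr³⁺]^2 in the numerator gives [Cr³⁺] = 0.0021 M.

0.0021 M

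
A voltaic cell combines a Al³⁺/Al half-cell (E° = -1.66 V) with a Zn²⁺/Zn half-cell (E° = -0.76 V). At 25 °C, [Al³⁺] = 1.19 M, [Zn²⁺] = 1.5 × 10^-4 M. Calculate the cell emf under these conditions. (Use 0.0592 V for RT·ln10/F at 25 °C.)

The Zn²⁺/Zn couple has the higher reduction potential and acts as the cathode, so E°_cell = -0.76 − (-1.66) = 0.90 V.
Balancing electrons gives n = 6; the reaction quotient is Q = [Al³⁺]^2/[Zn²⁺]^3 = 4.2 × 10^11.
At 25 °C, E = E° − (0.0592/n) log Q = 0.90 − (0.0592/6)(11.623) = 0.900 − 0.115 = 0.785 V.

0.785 V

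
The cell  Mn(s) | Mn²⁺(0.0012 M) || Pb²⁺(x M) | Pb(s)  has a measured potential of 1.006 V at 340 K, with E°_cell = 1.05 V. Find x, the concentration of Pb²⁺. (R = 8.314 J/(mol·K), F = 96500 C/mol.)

From the Nernst equation, ln Q = nF(E° − E)/RT = 2×96500×(1.05 − 1.006)/(8.314×340) = 3.004, so Q = 20.2.
With Q = [Mn²⁺]/[Pb²⁺] and the known concentrations, [Pb²⁺] in the denominator gives [Pb²⁺] = 5.9 × 10^-5 M.

5.9 × 10^-5 M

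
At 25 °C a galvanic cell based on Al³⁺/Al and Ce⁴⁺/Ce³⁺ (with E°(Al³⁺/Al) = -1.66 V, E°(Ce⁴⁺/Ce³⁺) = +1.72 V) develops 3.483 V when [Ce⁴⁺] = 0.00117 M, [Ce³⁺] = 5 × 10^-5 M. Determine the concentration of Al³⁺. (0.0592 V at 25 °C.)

From the Nernst equation, log Q = n(E° − E)/0.0592 = 3(3.38 − 3.483)/0.0592 = -5.220, so Q = 6.03 × 10^-6.
With Q = [Al³⁺]·[Ce³⁺]^3/[Ce⁴⁺]^3 and the known concentrations, [Al³⁺] in the numerator gives [Al³⁺] = 0.077 M.

0.077 M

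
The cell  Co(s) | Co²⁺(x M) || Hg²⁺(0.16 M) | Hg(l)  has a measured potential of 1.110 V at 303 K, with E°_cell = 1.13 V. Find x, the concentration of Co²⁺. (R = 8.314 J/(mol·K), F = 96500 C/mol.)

0.74 M

From the Nernst equation, ln Q = nF(E° − E)/RT = 2×96500×(1.13 − 1.110)/(8.314×303) = 1.532, so Q = 4.63.
With Q = [Co²⁺]/[Hg²⁺] and the known concentrations, [Co²⁺] in the numerator gives [Co²⁺] = 0.74 M.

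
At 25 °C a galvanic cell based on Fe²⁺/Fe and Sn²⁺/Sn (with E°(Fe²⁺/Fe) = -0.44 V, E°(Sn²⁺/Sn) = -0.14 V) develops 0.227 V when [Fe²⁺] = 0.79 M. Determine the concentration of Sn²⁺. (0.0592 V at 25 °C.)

From the Nernst equation, log Q = n(E° − E)/0.0592 = 2(0.30 − 0.227)/0.0592 = 2.466, so Q = 293.
With Q = [Fe²⁺]/[Sn²⁺] and the known concentrations, [Sn²⁺] in the denominator gives [Sn²⁺] = 0.0027 M.

0.0027 M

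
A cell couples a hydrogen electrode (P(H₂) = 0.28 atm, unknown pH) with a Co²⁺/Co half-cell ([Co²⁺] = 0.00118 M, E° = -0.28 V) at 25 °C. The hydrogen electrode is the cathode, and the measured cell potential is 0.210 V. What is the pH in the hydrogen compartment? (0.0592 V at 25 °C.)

pH = 2.92

E°_cell = 0.28 V and n = 2.
log Q = n(E° − E)/0.0592 = 2×(0.28 − 0.210)/0.0592 = 2.365.
With Q = [Co²⁺]·P(H₂) / [H⁺]^2, solving for [H⁺] gives log[H⁺] = -2.923, so pH = 2.92.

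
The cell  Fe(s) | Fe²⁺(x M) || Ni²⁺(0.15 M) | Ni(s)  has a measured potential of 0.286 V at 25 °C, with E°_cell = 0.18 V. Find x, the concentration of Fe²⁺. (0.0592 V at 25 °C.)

From the Nernst equation, log Q = n(E° − E)/0.0592 = 2(0.18 − 0.286)/0.0592 = -3.581, so Q = 2.62 × 10^-4.
With Q = [Fe²⁺]/[Ni²⁺] and the known concentrations, [Fe²⁺] in the numerator gives [Fe²⁺] = 3.9 × 10^-5 M.

3.9 × 10^-5 M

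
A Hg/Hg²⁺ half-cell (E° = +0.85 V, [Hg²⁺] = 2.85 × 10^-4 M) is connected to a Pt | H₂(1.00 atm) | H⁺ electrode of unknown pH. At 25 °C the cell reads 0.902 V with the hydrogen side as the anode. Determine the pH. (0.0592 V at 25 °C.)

pH = 2.65

E°_cell = 0.85 V and n = 2.
log Q = n(E° − E)/0.0592 = 2×(0.85 − 0.902)/0.0592 = -1.757.
With Q = [H⁺]^2 / ([Hg²⁺]·P(H₂)), solving for [H⁺] gives log[H⁺] = -2.651, so pH = 2.65.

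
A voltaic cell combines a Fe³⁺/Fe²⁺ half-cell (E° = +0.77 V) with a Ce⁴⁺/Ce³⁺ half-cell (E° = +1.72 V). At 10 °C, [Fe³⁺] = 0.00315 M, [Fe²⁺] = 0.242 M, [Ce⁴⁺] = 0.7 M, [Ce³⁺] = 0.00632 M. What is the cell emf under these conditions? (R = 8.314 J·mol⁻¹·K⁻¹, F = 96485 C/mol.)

The Ce⁴⁺/Ce³⁺ couple has the higher reduction potential and acts as the cathode, so E°_cell = +1.72 − (+0.77) = 0.95 V.
Balancing electrons gives n = 1; the reaction quotient is Q = [Fe³⁺]·[Ce³⁺]/([Fe²⁺]·[Ce⁴⁺]) = 1.18 × 10^-4.
E = E° − (RT/nF) ln Q = 0.95 − (8.314×283)/(1×96485) × (-9.049) = 0.950 + 0.221 = 1.171 V.

1.17 V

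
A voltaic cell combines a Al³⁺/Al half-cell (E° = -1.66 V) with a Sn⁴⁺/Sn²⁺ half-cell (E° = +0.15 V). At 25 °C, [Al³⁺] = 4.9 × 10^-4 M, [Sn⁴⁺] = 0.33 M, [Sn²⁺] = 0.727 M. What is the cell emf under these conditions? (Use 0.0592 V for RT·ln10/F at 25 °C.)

1.87 V

The Sn⁴⁺/Sn²⁺ couple has the higher reduction potential and acts as the cathode, so E°_cell = +0.15 − (-1.66) = 1.81 V.
Balancing electrons gives n = 6; the reaction quotient is Q = [Al³⁺]^2·[Sn²⁺]^3/[Sn⁴⁺]^3 = 2.57 × 10^-6.
At 25 °C, E = E° − (0.0592/n) log Q = 1.81 − (0.0592/6)(-5.591) = 1.810 + 0.055 = 1.865 V.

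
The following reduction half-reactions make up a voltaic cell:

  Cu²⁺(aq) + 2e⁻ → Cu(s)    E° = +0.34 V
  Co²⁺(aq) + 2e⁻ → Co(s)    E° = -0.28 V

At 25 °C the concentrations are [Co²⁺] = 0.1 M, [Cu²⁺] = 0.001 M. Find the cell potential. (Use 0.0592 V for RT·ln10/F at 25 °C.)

The Cu²⁺/Cu couple has the higher reduction potential and acts as the cathode, so E°_cell = +0.34 − (-0.28) = 0.62 V.
Balancing electrons gives n = 2; the reaction quotient is Q = [Co²⁺]/[Cu²⁺] = 100.
At 25 °C, E = E° − (0.0592/n) log Q = 0.62 − (0.0592/2)(2.000) = 0.620 − 0.059 = 0.561 V.

0.561 V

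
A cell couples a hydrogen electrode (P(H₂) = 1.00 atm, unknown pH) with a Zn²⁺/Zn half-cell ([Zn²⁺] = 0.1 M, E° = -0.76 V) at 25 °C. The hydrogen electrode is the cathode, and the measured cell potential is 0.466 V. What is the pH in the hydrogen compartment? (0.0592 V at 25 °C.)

pH = 5.47

E°_cell = 0.76 V and n = 2.
log Q = n(E° − E)/0.0592 = 2×(0.76 − 0.466)/0.0592 = 9.932.
With Q = [Zn²⁺]·P(H₂) / [H⁺]^2, solving for [H⁺] gives log[H⁺] = -5.466, so pH = 5.47.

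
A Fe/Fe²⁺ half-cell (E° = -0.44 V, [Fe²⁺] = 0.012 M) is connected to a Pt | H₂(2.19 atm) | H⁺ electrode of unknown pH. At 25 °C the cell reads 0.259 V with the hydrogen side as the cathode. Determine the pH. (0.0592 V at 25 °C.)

E°_cell = 0.44 V and n = 2.
log Q = n(E° − E)/0.0592 = 2×(0.44 − 0.259)/0.0592 = 6.115.
With Q = [Fe²⁺]·P(H₂) / [H⁺]^2, solving for [H⁺] gives log[H⁺] = -3.848, so pH = 3.85.

pH = 3.85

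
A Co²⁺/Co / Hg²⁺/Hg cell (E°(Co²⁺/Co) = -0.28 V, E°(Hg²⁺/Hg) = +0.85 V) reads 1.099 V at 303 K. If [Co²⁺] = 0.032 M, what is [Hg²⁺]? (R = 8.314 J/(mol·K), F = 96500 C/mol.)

From the Nernst equation, ln Q = nF(E° − E)/RT = 2×96500×(1.13 − 1.099)/(8.314×303) = 2.375, so Q = 10.8.
With Q = [Co²⁺]/[Hg²⁺] and the known concentrations, [Hg²⁺] in the denominator gives [Hg²⁺] = 0.003 M.

0.003 M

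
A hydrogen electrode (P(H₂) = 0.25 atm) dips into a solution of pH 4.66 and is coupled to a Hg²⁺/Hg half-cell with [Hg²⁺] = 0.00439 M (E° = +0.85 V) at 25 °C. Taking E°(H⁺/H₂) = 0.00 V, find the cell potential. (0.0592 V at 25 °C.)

The Hg²⁺/Hg couple is the cathode, so E°_cell = 0.85 V; n = 2.
[H⁺] = 10^(−4.66) = 2.2 × 10^-5 M, and Q = [H⁺]^2 / ([Hg²⁺]·P(H₂)) = 4.36 × 10^-7.
E = E° − (0.0592/2) log Q = 0.85 − (0.0592/2)(-6.360) = 1.038 V.

1.04 V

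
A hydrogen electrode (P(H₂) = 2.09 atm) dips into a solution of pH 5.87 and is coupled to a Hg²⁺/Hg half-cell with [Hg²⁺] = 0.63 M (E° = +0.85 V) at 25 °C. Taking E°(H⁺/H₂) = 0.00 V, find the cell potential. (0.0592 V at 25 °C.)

The Hg²⁺/Hg couple is the cathode, so E°_cell = 0.85 V; n = 2.
[H⁺] = 10^(−5.87) = 1.3 × 10^-6 M, and Q = [H⁺]^2 / ([Hg²⁺]·P(H₂)) = 1.38 × 10^-12.
E = E° − (0.0592/2) log Q = 0.85 − (0.0592/2)(-11.859) = 1.201 V.

1.20 V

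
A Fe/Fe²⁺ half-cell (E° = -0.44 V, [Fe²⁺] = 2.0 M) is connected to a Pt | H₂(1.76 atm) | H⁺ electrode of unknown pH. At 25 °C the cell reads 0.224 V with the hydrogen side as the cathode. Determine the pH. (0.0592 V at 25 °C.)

E°_cell = 0.44 V and n = 2.
log Q = n(E° − E)/0.0592 = 2×(0.44 − 0.224)/0.0592 = 7.297.
With Q = [Fe²⁺]·P(H₂) / [H⁺]^2, solving for [H⁺] gives log[H⁺] = -3.375, so pH = 3.38.

pH = 3.38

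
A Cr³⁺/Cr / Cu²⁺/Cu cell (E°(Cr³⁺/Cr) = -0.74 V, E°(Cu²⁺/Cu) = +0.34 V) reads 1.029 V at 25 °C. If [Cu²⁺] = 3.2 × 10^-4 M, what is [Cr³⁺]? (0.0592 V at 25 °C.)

0.0022 M

From the Nernst equation, log Q = n(E° − E)/0.0592 = 6(1.08 − 1.029)/0.0592 = 5.169, so Q = 1.48 × 10^5.
With Q = [Cr³⁺]^2/[Cu²⁺]^3 and the known concentrations, [Cr³⁺]^2 in the numerator gives [Cr³⁺] = 0.0022 M.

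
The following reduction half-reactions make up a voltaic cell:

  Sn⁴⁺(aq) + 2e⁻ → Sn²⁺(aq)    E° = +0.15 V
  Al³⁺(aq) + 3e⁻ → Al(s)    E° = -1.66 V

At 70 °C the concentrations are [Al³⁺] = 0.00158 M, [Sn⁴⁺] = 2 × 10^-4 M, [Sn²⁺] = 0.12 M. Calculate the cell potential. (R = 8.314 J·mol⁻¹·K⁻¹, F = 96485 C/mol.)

1.78 V

The Sn⁴⁺/Sn²⁺ couple has the higher reduction potential and acts as the cathode, so E°_cell = +0.15 − (-1.66) = 1.81 V.
Balancing electrons gives n = 6; the reaction quotient is Q = [Al³⁺]^2·[Sn²⁺]^3/[Sn⁴⁺]^3 = 539.
E = E° − (RT/nF) ln Q = 1.81 − (8.314×343)/(6×96485) × (6.290) = 1.810 − 0.031 = 1.779 V.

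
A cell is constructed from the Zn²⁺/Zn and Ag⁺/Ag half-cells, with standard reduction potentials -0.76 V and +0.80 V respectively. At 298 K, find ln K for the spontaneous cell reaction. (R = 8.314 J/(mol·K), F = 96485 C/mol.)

E°_cell = +0.80 − (-0.76) = 1.56 V, with n = 2 electrons transferred.
At equilibrium E = 0, so the Nernst equation gives ln K = nFE°/RT = (2)(96485)(1.56)/((8.314)(298)) = 121.50.

ln K = 121.5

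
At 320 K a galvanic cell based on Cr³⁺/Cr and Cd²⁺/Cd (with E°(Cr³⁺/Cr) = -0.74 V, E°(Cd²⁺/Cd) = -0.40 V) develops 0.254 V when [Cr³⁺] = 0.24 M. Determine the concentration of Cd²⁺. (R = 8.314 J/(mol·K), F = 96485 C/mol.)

From the Nernst equation, ln Q = nF(E° − E)/RT = 6×96485×(0.34 − 0.254)/(8.314×320) = 18.713, so Q = 1.34 × 10^8.
With Q = [Cr³⁺]^2/[Cd²⁺]^3 and the known concentrations, [Cd²⁺]^3 in the denominator gives [Cd²⁺] = 7.5 × 10^-4 M.

7.5 × 10^-4 M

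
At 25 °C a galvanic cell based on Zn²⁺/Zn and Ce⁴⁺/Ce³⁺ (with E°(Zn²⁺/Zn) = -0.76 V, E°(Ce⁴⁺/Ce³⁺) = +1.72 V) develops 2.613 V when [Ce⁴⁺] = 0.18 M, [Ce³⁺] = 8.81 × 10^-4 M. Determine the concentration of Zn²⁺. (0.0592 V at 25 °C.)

From the Nernst equation, log Q = n(E° − E)/0.0592 = 2(2.48 − 2.613)/0.0592 = -4.493, so Q = 3.21 × 10^-5.
With Q = [Zn²⁺]·[Ce³⁺]^2/[Ce⁴⁺]^2 and the known concentrations, [Zn²⁺] in the numerator gives [Zn²⁺] = 1.3 M.

1.3 M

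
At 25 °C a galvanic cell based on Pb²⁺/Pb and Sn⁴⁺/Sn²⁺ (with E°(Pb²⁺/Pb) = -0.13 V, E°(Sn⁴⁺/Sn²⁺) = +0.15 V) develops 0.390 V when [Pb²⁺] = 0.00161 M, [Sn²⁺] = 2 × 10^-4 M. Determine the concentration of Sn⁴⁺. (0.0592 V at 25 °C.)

0.0017 M

From the Nernst equation, log Q = n(E° − E)/0.0592 = 2(0.28 − 0.390)/0.0592 = -3.716, so Q = 1.92 × 10^-4.
With Q = [Pb²⁺]·[Sn²⁺]/[Sn⁴⁺] and the known concentrations, [Sn⁴⁺] in the denominator gives [Sn⁴⁺] = 0.0017 M.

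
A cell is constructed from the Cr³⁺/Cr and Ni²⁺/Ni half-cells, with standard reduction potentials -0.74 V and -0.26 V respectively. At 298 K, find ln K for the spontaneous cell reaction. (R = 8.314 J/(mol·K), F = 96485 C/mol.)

E°_cell = -0.26 − (-0.74) = 0.48 V, with n = 6 electrons transferred.
At equilibrium E = 0, so the Nernst equation gives ln K = nFE°/RT = (6)(96485)(0.48)/((8.314)(298)) = 112.16.

ln K = 112.2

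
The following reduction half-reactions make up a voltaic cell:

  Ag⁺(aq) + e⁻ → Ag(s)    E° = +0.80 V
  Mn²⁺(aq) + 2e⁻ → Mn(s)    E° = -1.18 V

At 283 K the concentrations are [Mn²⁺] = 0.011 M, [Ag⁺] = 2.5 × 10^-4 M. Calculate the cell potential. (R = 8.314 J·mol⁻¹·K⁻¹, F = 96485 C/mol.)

The Ag⁺/Ag couple has the higher reduction potential and acts as the cathode, so E°_cell = +0.80 − (-1.18) = 1.98 V.
Balancing electrons gives n = 2; the reaction quotient is Q = [Mn²⁺]/[Ag⁺]^2 = 1.76 × 10^5.
E = E° − (RT/nF) ln Q = 1.98 − (8.314×283)/(2×96485) × (12.078) = 1.980 − 0.147 = 1.833 V.

1.83 V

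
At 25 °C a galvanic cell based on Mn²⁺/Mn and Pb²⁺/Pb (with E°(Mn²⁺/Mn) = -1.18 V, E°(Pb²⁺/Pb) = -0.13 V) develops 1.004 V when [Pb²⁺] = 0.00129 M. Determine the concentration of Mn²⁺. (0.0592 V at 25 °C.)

0.046 M

From the Nernst equation, log Q = n(E° − E)/0.0592 = 2(1.05 − 1.004)/0.0592 = 1.554, so Q = 35.8.
With Q = [Mn²⁺]/[Pb²⁺] and the known concentrations, [Mn²⁺] in the numerator gives [Mn²⁺] = 0.046 M.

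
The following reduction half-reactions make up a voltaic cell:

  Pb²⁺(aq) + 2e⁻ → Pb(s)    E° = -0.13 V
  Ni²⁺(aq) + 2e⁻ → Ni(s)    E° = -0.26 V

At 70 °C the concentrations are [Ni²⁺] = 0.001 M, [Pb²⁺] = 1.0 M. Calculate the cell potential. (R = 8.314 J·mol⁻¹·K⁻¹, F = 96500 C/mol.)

The Pb²⁺/Pb couple has the higher reduction potential and acts as the cathode, so E°_cell = -0.13 − (-0.26) = 0.13 V.
Balancing electrons gives n = 2; the reaction quotient is Q = [Ni²⁺]/[Pb²⁺] = 0.00100.
E = E° − (RT/nF) ln Q = 0.13 − (8.314×343)/(2×96500) × (-6.908) = 0.130 + 0.102 = 0.232 V.

0.232 V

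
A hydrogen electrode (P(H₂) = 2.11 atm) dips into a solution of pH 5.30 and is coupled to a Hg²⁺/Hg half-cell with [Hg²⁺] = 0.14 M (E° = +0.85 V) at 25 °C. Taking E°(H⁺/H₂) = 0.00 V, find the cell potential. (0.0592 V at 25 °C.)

The Hg²⁺/Hg couple is the cathode, so E°_cell = 0.85 V; n = 2.
[H⁺] = 10^(−5.30) = 5 × 10^-6 M, and Q = [H⁺]^2 / ([Hg²⁺]·P(H₂)) = 8.5 × 10^-11.
E = E° − (0.0592/2) log Q = 0.85 − (0.0592/2)(-10.070) = 1.148 V.

1.15 V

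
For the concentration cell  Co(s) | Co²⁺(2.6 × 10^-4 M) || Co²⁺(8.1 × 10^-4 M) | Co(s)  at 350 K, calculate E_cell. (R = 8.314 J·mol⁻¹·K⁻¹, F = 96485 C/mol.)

Both half-cells are Co²⁺/Co, so E°_cell = 0. The concentrated side is the cathode; the cell reaction moves Co²⁺ from high to low concentration with n = 2.
Q = [Co²⁺]_dilute/[Co²⁺]_conc = 2.6 × 10^-4/8.1 × 10^-4 = 0.321.
E = 0 − (RT/nF) ln Q = −((8.314×350)/(2×96485))(-1.136) = 0.0171 V.

0.017 V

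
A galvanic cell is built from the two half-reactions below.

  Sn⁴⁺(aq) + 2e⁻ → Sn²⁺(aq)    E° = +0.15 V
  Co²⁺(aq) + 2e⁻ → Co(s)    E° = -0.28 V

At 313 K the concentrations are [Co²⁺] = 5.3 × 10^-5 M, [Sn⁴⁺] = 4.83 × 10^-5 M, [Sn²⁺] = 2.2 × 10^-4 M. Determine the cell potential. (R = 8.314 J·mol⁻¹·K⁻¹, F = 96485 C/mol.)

The Sn⁴⁺/Sn²⁺ couple has the higher reduction potential and acts as the cathode, so E°_cell = +0.15 − (-0.28) = 0.43 V.
Balancing electrons gives n = 2; the reaction quotient is Q = [Co²⁺]·[Sn²⁺]/[Sn⁴⁺] = 2.41 × 10^-4.
E = E° − (RT/nF) ln Q = 0.43 − (8.314×313)/(2×96485) × (-8.329) = 0.430 + 0.112 = 0.542 V.

0.542 V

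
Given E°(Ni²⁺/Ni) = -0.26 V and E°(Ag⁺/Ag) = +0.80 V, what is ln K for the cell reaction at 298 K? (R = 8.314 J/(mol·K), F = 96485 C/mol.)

E°_cell = +0.80 − (-0.26) = 1.06 V, with n = 2 electrons transferred.
At equilibrium E = 0, so the Nernst equation gives ln K = nFE°/RT = (2)(96485)(1.06)/((8.314)(298)) = 82.56.

ln K = 82.6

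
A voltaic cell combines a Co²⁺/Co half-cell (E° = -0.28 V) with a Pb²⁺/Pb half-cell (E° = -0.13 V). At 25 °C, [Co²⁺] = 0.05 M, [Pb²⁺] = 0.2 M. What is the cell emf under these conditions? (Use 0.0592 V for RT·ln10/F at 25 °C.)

The Pb²⁺/Pb couple has the higher reduction potential and acts as the cathode, so E°_cell = -0.13 − (-0.28) = 0.15 V.
Balancing electrons gives n = 2; the reaction quotient is Q = [Co²⁺]/[Pb²⁺] = 0.250.
At 25 °C, E = E° − (0.0592/n) log Q = 0.15 − (0.0592/2)(-0.602) = 0.150 + 0.018 = 0.168 V.

0.168 V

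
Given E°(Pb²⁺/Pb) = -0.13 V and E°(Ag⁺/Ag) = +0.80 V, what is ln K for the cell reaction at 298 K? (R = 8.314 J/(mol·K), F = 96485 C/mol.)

ln K = 72.4

E°_cell = +0.80 − (-0.13) = 0.93 V, with n = 2 electrons transferred.
At equilibrium E = 0, so the Nernst equation gives ln K = nFE°/RT = (2)(96485)(0.93)/((8.314)(298)) = 72.43.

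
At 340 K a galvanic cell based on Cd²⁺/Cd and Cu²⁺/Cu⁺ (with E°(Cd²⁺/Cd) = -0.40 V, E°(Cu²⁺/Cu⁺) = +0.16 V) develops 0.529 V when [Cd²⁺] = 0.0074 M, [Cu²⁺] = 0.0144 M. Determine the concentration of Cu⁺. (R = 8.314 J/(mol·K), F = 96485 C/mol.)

0.48 M

From the Nernst equation, ln Q = nF(E° − E)/RT = 2×96485×(0.56 − 0.529)/(8.314×340) = 2.116, so Q = 8.30.
With Q = [Cd²⁺]·[Cu⁺]^2/[Cu²⁺]^2 and the known concentrations, [Cu⁺]^2 in the numerator gives [Cu⁺] = 0.48 M.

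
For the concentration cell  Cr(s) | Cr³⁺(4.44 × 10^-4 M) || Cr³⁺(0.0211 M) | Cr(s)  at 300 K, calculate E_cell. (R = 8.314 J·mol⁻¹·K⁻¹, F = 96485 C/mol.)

Both half-cells are Cr³⁺/Cr, so E°_cell = 0. The concentrated side is the cathode; the cell reaction moves Cr³⁺ from high to low concentration with n = 3.
Q = [Cr³⁺]_dilute/[Cr³⁺]_conc = 4.44 × 10^-4/0.0211 = 0.0210.
E = 0 − (RT/nF) ln Q = −((8.314×300)/(3×96485))(-3.861) = 0.0333 V.

0.033 V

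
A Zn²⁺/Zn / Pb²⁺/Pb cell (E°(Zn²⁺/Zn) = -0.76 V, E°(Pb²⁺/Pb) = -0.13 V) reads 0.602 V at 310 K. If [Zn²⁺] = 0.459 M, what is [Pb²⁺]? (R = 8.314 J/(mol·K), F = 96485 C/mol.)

0.056 M

From the Nernst equation, ln Q = nF(E° − E)/RT = 2×96485×(0.63 − 0.602)/(8.314×310) = 2.096, so Q = 8.14.
With Q = [Zn²⁺]/[Pb²⁺] and the known concentrations, [Pb²⁺] in the denominator gives [Pb²⁺] = 0.056 M.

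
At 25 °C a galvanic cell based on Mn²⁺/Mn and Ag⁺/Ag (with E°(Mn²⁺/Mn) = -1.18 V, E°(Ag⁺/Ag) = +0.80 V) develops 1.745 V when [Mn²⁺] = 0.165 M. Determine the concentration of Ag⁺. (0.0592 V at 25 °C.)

4.4 × 10^-5 M

From the Nernst equation, log Q = n(E° − E)/0.0592 = 2(1.98 − 1.745)/0.0592 = 7.939, so Q = 8.69 × 10^7.
With Q = [Mn²⁺]/[Ag⁺]^2 and the known concentrations, [Ag⁺]^2 in the denominator gives [Ag⁺] = 4.4 × 10^-5 M.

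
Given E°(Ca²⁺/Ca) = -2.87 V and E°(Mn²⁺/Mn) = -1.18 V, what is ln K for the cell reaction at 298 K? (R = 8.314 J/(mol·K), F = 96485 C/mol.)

E°_cell = -1.18 − (-2.87) = 1.69 V, with n = 2 electrons transferred.
At equilibrium E = 0, so the Nernst equation gives ln K = nFE°/RT = (2)(96485)(1.69)/((8.314)(298)) = 131.63.

ln K = 131.6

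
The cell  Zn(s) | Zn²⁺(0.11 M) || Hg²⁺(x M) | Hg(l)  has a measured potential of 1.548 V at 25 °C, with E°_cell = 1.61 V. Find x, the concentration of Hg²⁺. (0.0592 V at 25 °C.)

8.8 × 10^-4 M

From the Nernst equation, log Q = n(E° − E)/0.0592 = 2(1.61 − 1.548)/0.0592 = 2.095, so Q = 124.
With Q = [Zn²⁺]/[Hg²⁺] and the known concentrations, [Hg²⁺] in the denominator gives [Hg²⁺] = 8.8 × 10^-4 M.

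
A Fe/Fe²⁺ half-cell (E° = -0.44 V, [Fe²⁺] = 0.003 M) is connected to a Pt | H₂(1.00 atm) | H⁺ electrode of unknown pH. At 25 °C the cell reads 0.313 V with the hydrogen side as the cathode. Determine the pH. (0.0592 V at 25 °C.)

pH = 3.41

E°_cell = 0.44 V and n = 2.
log Q = n(E° − E)/0.0592 = 2×(0.44 − 0.313)/0.0592 = 4.291.
With Q = [Fe²⁺]·P(H₂) / [H⁺]^2, solving for [H⁺] gives log[H⁺] = -3.407, so pH = 3.41.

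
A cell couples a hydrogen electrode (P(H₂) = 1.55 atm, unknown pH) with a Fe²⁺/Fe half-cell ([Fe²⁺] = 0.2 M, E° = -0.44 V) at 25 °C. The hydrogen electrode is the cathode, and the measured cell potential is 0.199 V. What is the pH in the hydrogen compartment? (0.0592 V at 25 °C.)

E°_cell = 0.44 V and n = 2.
log Q = n(E° − E)/0.0592 = 2×(0.44 − 0.199)/0.0592 = 8.142.
With Q = [Fe²⁺]·P(H₂) / [H⁺]^2, solving for [H⁺] gives log[H⁺] = -4.325, so pH = 4.33.

pH = 4.33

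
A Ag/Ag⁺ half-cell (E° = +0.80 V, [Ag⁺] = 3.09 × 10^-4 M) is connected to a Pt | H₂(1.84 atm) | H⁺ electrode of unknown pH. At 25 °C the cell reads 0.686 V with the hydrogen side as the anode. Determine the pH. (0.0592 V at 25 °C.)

pH = 1.45

E°_cell = 0.80 V and n = 2.
log Q = n(E° − E)/0.0592 = 2×(0.80 − 0.686)/0.0592 = 3.851.
With Q = [H⁺]^2 / ([Ag⁺]^2·P(H₂)), solving for [H⁺] gives log[H⁺] = -1.452, so pH = 1.45.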